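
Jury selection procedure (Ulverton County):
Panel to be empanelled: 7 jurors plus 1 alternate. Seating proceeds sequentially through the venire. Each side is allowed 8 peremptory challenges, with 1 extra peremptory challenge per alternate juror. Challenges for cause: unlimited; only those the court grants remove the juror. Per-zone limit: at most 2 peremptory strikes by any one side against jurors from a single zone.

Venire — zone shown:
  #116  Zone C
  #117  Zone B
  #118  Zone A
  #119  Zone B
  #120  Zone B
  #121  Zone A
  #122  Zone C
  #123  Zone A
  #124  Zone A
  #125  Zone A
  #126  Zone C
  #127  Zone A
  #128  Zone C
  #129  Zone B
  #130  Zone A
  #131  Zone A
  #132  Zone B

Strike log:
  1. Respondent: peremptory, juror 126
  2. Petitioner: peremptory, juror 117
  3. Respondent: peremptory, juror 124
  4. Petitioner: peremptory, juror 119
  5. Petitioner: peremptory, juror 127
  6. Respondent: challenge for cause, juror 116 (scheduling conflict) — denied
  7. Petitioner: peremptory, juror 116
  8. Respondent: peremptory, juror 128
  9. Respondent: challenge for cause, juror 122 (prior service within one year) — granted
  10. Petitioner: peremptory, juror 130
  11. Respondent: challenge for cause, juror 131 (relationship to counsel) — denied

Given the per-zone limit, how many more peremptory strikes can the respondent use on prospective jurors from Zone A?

1

Respondent peremptories so far: #126, #124, #128 — 3 of 9 used, 6 left overall.
Against Zone A: #124 — 1 used; per-zone cap 2 leaves 1.
Binding limit: min(6, 1) = 1.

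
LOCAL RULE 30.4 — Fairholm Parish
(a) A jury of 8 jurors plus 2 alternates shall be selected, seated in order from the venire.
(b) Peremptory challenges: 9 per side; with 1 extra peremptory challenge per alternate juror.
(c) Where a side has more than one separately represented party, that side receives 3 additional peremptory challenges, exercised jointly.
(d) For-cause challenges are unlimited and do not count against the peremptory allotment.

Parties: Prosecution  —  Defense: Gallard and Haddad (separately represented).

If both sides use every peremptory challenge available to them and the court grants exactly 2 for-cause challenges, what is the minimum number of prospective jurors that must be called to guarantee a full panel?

Seats to fill: 8 + 2 alternates = 10.
Peremptories — Prosecution: 9 + 1×2 = 11; Defense: 9 + 1×2 + 3 = 14; total 25.
For-cause removals: 2.
Minimum venire: 10 + 25 + 2 = 37.

37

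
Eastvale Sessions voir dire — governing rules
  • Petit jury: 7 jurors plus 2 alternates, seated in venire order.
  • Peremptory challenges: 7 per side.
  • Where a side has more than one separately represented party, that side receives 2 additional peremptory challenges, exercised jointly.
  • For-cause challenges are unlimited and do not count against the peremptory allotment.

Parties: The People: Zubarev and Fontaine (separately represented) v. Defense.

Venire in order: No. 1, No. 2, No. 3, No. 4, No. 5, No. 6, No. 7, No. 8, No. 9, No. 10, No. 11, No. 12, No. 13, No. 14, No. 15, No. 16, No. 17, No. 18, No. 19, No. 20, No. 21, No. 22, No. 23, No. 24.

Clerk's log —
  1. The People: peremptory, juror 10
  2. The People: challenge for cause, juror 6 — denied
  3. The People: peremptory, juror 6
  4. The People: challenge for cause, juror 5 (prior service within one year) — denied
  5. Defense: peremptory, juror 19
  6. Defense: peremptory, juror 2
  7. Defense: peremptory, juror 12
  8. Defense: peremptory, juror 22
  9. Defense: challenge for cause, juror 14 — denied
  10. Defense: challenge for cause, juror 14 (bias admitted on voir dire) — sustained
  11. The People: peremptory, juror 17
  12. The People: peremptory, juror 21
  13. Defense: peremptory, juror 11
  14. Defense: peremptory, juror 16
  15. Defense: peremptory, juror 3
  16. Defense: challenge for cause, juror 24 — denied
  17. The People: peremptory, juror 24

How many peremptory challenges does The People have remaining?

4

The People allotment: 7 base + 2 multi-party = 9.
The People peremptories used: #10, #6, #17, #21, #24 — 5 (for-cause on #6, #5 don't count).
Remaining: 9 − 5 = 4.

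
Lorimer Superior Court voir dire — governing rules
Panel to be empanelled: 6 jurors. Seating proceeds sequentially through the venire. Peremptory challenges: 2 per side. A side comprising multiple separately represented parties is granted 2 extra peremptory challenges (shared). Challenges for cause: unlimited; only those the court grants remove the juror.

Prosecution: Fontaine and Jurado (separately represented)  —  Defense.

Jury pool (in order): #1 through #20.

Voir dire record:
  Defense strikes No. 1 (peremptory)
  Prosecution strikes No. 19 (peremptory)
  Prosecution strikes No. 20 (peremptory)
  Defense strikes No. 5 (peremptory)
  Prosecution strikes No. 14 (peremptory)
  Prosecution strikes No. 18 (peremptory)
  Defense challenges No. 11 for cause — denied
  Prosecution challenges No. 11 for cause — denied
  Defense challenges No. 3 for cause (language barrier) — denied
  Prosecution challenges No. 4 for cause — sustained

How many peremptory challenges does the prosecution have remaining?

0

Prosecution allotment: 2 base + 2 multi-party = 4.
Prosecution peremptories used: #19, #20, #14, #18 — 4 (for-cause on #11, #4 don't count).
Remaining: 4 − 4 = 0.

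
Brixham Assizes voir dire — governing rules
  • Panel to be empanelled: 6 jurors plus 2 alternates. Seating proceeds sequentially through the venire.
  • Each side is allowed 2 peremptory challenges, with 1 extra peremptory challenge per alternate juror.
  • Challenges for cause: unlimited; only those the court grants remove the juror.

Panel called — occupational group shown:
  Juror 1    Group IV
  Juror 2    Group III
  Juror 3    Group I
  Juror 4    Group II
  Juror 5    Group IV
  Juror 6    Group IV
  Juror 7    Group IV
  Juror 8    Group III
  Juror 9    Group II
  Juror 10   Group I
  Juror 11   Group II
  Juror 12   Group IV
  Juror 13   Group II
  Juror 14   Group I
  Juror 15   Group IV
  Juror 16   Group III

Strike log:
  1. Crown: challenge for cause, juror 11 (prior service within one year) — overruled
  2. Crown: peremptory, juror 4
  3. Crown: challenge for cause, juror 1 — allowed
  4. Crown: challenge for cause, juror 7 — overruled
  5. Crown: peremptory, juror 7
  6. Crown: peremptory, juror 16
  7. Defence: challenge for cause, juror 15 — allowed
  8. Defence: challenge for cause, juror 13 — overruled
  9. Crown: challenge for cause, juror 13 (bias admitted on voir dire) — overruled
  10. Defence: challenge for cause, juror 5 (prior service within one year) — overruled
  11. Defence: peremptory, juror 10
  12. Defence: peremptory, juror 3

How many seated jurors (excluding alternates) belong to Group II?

Removed: #1, #3, #4, #7, #10, #15, #16.
Seated jurors 1–6: #2, #5, #6, #8, #9, #11 (alternates #12, #13 not counted).
Of those, in Group II: #9, #11 → 2.

2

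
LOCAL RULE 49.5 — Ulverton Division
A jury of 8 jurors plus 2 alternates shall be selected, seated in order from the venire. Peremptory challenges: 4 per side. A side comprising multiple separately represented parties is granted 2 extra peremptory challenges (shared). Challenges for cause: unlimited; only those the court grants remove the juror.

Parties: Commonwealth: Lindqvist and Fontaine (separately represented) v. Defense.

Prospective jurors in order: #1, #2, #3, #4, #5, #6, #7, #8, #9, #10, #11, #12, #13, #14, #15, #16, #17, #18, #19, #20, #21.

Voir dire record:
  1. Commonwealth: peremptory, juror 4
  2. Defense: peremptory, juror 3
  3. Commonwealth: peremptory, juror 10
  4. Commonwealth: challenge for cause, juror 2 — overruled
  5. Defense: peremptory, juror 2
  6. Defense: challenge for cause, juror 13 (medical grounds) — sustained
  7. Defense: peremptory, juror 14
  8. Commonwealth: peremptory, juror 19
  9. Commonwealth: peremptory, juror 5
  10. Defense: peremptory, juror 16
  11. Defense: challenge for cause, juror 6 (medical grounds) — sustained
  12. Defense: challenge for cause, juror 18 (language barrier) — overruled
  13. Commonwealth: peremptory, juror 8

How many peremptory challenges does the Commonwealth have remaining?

1

Commonwealth allotment: 4 base + 2 multi-party = 6.
Commonwealth peremptories used: #4, #10, #19, #5, #8 — 5 (the for-cause on #2 doesn't count).
Remaining: 6 − 5 = 1.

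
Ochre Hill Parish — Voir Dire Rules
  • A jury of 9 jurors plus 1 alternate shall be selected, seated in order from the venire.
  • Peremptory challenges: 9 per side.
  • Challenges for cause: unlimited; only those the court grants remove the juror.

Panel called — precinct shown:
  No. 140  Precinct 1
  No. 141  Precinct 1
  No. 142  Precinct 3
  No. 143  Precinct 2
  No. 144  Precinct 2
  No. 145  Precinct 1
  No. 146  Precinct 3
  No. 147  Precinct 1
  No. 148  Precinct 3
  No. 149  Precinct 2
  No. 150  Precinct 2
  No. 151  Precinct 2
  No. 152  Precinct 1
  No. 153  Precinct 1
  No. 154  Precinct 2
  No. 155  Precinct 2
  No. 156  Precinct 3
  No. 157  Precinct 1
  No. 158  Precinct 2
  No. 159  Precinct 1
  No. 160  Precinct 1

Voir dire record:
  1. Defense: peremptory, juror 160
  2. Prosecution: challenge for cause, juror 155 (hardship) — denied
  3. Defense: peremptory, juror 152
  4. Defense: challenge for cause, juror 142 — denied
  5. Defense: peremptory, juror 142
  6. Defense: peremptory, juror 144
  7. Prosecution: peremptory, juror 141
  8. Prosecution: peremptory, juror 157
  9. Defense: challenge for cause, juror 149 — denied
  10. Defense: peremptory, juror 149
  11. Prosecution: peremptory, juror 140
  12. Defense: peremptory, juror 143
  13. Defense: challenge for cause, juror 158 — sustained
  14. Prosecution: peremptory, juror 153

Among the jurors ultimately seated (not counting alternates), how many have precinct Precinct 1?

Removed: #140, #141, #142, #143, #144, #149, #152, #153, #157, #158, #160.
Seated jurors 1–9: #145, #146, #147, #148, #150, #151, #154, #155, #156 (alternates #159 not counted).
Of those, in Precinct 1: #145, #147 → 2.

2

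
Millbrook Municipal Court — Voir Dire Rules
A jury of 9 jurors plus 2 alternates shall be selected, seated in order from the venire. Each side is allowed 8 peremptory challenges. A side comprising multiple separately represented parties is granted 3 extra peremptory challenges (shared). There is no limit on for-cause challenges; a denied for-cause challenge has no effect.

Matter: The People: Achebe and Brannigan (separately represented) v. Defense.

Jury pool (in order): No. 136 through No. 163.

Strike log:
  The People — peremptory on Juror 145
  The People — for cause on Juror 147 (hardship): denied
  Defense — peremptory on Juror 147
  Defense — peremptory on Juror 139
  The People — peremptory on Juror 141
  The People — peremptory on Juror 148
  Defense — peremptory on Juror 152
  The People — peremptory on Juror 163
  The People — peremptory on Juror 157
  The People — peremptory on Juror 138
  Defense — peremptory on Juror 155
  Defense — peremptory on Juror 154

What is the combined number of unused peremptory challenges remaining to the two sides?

8

The People allotment: 8 base + 3 multi-party = 11. Defense allotment: 8.
The People peremptories used: #145, #141, #148, #163, #157, #138 — 6 (the for-cause on #147 doesn't count).
Defense peremptories used: #147, #139, #152, #155, #154 — 5.
Remaining: (11 − 6) + (8 − 5) = 8.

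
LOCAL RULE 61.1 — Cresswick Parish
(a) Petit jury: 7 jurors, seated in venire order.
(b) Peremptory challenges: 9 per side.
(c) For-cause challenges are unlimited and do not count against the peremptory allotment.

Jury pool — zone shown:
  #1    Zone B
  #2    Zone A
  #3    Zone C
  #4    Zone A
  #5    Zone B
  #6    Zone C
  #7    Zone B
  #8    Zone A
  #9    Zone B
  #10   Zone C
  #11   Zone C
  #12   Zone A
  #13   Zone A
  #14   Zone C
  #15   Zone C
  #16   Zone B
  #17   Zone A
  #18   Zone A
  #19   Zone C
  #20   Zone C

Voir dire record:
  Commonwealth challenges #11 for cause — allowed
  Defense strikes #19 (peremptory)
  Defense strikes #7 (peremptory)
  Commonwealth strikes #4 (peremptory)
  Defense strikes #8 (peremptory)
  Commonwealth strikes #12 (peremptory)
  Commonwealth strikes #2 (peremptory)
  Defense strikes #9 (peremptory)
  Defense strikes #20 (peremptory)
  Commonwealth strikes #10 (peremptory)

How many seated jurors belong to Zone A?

Removed: #2, #4, #7, #8, #9, #10, #11, #12, #19, #20.
Seated jurors 1–7: #1, #3, #5, #6, #13, #14, #15.
Of those, in Zone A: #13 → 1.

1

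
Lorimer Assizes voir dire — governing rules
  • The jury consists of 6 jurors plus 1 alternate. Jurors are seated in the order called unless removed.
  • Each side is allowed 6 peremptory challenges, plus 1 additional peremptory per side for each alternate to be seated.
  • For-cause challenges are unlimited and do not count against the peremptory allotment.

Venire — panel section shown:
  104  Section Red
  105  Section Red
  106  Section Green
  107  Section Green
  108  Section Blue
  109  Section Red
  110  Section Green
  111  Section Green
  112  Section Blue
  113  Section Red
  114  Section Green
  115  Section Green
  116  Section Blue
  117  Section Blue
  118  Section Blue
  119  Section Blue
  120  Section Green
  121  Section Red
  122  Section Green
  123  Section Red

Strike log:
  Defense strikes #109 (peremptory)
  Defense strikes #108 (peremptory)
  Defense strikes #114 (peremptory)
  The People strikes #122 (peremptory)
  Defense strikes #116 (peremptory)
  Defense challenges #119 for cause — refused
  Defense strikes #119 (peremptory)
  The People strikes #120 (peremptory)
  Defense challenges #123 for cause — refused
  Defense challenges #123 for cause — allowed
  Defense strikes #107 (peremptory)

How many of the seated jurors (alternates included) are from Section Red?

Removed: #107, #108, #109, #114, #116, #119, #120, #122, #123.
Seated (7 incl. alternates): #104, #105, #106, #110, #111, #112, #113.
Of those, in Section Red: #104, #105, #113 → 3.

3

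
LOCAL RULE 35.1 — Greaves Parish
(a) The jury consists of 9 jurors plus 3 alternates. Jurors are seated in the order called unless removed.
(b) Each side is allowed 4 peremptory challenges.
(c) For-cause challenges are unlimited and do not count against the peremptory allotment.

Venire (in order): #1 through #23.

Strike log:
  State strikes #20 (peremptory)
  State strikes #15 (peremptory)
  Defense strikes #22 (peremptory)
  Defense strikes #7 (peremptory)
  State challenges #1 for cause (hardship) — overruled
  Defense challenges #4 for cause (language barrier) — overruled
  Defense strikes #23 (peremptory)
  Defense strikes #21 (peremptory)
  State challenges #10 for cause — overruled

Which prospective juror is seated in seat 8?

Removed: #7, #15, #20, #21, #22, #23. (#1, #4, #10 stay — for-cause denied.)
Seating in order: seats 1–9 → #1, #2, #3, #4, #5, #6, #8, #9, #10; alternates → #11, #12, #13.
So seat 8 is #9.

9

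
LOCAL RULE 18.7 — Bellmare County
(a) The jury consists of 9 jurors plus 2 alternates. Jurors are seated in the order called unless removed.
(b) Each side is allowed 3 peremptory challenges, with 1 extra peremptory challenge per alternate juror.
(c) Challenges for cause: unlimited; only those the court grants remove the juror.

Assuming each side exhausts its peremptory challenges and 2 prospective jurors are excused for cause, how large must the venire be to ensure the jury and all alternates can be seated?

23

Seats to fill: 9 + 2 alternates = 11.
Peremptories: 3 + 1×2 = 5 per side × 2 sides = 10.
For-cause removals: 2.
Minimum venire: 11 + 10 + 2 = 23.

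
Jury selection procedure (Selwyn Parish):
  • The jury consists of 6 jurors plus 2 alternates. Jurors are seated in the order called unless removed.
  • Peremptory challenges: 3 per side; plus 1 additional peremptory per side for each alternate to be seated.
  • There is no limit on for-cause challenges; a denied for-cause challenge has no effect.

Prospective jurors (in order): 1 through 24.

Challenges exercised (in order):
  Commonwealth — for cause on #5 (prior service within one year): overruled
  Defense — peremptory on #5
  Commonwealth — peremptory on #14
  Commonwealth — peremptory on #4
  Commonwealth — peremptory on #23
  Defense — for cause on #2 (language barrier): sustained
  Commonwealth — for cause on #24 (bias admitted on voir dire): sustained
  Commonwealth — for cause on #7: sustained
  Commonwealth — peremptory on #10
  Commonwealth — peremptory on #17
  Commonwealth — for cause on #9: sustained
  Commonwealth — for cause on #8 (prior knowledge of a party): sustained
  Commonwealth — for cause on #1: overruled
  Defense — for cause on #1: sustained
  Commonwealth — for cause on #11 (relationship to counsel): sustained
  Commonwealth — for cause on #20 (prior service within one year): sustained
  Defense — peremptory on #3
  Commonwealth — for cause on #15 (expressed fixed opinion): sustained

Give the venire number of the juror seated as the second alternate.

22

Removed: #1, #2, #3, #4, #5, #7, #8, #9, #10, #11, #14, #15, #17, #20, #23, #24.
Filling seats in venire order through position 8: #6, #12, #13, #16, #18, #19, #21, #22.
So alternate 2 is #22.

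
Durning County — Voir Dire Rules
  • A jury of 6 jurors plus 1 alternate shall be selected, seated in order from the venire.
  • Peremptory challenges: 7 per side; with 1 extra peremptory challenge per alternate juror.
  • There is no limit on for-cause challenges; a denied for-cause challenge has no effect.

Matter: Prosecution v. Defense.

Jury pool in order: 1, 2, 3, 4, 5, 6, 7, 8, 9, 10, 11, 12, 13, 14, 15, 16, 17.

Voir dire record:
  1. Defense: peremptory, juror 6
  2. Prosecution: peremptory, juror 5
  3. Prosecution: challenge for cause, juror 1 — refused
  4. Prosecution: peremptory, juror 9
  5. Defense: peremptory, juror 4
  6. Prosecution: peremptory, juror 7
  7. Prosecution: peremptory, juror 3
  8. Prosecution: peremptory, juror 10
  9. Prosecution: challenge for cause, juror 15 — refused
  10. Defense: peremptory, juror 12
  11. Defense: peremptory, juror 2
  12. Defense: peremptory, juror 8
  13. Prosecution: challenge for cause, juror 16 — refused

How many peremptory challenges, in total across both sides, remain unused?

Prosecution allotment: 7 base + 1 × 1 alternate = 8. Defense allotment: 7 base + 1 × 1 alternate = 8.
Prosecution peremptories used: #5, #9, #7, #3, #10 — 5 (for-cause on #1, #15, #16 don't count).
Defense peremptories used: #6, #4, #12, #2, #8 — 5.
Remaining: (8 − 5) + (8 − 5) = 6.

6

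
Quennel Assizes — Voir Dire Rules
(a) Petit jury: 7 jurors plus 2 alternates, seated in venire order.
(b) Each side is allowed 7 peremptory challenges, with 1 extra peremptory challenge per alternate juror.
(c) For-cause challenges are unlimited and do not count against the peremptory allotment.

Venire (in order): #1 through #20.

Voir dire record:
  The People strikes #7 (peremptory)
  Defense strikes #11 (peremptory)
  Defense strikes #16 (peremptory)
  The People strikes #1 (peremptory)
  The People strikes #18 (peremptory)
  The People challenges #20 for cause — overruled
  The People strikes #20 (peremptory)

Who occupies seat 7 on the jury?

Removed: #1, #7, #11, #16, #18, #20.
Seating in order: seats 1–7 → #2, #3, #4, #5, #6, #8, #9; alternates → #10, #12.
So seat 7 is #9.

9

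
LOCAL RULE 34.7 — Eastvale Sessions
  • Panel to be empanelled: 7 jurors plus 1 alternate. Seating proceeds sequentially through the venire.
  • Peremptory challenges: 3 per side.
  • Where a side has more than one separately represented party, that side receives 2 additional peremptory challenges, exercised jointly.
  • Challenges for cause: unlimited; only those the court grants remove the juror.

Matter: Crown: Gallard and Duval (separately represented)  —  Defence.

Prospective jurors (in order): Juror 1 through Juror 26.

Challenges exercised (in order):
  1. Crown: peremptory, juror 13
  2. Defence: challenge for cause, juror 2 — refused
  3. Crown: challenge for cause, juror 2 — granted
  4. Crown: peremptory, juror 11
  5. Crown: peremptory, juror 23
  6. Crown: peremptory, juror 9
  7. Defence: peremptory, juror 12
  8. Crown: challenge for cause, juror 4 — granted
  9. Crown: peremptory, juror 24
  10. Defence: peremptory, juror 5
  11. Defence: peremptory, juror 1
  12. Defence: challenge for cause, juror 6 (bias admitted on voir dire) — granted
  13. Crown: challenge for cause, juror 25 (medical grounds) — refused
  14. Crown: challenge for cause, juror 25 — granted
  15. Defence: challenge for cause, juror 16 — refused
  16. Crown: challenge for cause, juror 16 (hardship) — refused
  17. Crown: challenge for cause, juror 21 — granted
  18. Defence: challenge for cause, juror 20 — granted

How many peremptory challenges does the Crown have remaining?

0

Crown allotment: 3 base + 2 multi-party = 5.
Crown peremptories used: #13, #11, #23, #9, #24 — 5 (for-cause on #2, #4, #25, #25, #16, #21 don't count).
Remaining: 5 − 5 = 0.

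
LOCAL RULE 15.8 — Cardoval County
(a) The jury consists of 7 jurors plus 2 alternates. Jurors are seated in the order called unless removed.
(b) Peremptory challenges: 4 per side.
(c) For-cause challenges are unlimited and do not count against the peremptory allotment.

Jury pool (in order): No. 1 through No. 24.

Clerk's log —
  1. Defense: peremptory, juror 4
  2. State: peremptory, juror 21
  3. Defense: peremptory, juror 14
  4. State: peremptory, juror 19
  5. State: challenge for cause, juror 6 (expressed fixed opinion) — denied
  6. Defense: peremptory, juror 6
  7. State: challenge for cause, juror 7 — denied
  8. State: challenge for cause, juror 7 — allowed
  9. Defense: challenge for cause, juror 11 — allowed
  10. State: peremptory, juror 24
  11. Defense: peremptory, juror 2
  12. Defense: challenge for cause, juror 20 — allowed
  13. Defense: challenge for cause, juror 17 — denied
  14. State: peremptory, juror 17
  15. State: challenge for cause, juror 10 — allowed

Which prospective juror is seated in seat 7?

13

Removed: #2, #4, #6, #7, #10, #11, #14, #17, #19, #20, #21, #24.
Seating in order: seats 1–7 → #1, #3, #5, #8, #9, #12, #13; alternates → #15, #16.
So seat 7 is #13.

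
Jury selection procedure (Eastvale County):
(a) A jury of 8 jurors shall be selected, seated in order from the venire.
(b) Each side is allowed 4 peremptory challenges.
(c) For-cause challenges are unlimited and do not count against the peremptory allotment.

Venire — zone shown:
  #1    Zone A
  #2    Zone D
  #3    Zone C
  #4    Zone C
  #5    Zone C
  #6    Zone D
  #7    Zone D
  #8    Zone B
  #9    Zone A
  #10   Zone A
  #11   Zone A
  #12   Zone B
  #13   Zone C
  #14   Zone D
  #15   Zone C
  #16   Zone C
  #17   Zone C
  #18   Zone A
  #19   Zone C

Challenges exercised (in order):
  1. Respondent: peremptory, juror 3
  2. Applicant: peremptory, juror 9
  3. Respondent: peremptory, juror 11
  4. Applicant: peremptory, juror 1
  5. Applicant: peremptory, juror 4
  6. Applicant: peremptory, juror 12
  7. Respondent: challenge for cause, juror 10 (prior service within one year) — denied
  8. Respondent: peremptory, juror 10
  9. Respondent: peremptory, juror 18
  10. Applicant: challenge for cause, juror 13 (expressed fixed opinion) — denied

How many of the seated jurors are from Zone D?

Removed: #1, #3, #4, #9, #10, #11, #12, #18.
Seated jurors 1–8: #2, #5, #6, #7, #8, #13, #14, #15.
Of those, in Zone D: #2, #6, #7, #14 → 4.

4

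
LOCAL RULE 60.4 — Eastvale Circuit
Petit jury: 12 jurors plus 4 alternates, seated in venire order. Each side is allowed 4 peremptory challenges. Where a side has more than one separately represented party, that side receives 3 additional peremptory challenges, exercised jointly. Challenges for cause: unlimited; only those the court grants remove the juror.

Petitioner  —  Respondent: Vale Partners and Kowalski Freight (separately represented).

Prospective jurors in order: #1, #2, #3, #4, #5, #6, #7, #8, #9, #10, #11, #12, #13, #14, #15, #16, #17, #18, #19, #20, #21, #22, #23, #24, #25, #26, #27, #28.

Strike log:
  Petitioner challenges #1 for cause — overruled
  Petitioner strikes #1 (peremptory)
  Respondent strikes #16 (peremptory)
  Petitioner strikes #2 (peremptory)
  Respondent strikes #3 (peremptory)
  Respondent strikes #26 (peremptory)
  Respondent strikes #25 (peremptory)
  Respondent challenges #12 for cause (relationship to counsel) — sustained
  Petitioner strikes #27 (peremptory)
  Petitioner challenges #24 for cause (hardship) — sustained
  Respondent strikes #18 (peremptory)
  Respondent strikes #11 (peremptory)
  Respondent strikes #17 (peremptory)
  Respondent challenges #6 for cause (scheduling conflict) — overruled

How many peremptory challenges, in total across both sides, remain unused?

Petitioner allotment: 4. Respondent allotment: 4 base + 3 multi-party = 7.
Petitioner peremptories used: #1, #2, #27 — 3 (for-cause on #1, #24 don't count).
Respondent peremptories used: #16, #3, #26, #25, #18, #11, #17 — 7 (for-cause on #12, #6 don't count).
Remaining: (4 − 3) + (7 − 7) = 1.

1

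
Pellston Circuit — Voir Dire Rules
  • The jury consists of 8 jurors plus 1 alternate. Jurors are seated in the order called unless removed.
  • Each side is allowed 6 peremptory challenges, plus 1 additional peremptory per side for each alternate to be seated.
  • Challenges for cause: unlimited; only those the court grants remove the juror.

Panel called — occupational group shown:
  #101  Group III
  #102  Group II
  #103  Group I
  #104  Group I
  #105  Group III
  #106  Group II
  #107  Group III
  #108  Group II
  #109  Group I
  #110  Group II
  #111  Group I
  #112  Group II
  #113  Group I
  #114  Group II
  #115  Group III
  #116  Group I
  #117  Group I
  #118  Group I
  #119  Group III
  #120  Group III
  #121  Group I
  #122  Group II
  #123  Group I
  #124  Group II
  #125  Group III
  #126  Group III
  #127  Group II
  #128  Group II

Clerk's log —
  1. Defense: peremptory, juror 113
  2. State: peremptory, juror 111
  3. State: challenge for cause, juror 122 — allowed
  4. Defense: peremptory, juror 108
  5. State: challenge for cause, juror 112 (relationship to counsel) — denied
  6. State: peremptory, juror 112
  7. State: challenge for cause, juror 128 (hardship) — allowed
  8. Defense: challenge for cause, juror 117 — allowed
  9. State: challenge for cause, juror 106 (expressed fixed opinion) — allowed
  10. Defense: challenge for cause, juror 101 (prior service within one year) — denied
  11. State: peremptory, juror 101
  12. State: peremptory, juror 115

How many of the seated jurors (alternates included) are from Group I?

Removed: #101, #106, #108, #111, #112, #113, #115, #117, #122, #128.
Seated (9 incl. alternates): #102, #103, #104, #105, #107, #109, #110, #114, #116.
Of those, in Group I: #103, #104, #109, #116 → 4.

4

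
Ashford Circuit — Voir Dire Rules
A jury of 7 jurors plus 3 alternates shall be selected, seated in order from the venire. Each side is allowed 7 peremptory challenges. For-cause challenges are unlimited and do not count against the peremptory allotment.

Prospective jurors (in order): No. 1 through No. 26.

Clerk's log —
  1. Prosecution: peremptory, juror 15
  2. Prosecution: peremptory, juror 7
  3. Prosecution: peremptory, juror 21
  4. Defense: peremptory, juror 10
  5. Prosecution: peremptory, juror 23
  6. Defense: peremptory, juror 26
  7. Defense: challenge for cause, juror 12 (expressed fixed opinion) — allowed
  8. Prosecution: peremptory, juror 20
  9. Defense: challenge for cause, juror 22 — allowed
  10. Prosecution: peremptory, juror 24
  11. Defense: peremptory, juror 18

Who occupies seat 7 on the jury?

8

Removed: #7, #10, #12, #15, #18, #20, #21, #22, #23, #24, #26.
Seating in order: seats 1–7 → #1, #2, #3, #4, #5, #6, #8; alternates → #9, #11, #13.
So seat 7 is #8.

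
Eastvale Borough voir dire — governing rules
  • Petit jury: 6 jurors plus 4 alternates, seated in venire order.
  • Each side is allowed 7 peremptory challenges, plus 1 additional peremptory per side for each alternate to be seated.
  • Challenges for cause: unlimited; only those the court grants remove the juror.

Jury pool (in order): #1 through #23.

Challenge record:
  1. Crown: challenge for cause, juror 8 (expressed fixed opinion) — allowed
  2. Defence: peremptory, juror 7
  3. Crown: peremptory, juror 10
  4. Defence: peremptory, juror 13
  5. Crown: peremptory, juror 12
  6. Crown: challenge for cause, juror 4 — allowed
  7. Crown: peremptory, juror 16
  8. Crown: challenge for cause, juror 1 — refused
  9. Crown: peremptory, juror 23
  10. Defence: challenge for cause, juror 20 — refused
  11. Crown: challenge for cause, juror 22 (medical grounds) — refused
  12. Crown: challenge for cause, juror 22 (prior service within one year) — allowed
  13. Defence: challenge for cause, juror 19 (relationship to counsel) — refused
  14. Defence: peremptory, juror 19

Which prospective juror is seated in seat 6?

Removed: #4, #7, #8, #10, #12, #13, #16, #19, #22, #23. (#1, #20 stay — for-cause denied.)
Filling seats in venire order through position 6: #1, #2, #3, #5, #6, #9.
So seat 6 is #9.

9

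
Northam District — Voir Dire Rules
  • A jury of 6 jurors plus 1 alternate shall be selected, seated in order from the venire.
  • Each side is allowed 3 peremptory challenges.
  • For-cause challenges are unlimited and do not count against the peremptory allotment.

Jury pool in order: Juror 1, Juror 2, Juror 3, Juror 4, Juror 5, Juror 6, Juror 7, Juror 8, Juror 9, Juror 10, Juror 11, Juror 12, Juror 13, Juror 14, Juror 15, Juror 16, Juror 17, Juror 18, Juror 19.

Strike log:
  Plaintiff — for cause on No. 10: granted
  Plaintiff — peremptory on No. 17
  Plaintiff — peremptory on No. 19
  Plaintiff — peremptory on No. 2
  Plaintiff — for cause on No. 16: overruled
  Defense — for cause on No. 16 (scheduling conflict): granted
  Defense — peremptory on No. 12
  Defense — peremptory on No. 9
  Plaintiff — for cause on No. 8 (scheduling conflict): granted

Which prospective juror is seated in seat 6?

7

Removed: #2, #8, #9, #10, #12, #16, #17, #19.
Seating in order: seats 1–6 → #1, #3, #4, #5, #6, #7; alternates → #11.
So seat 6 is #7.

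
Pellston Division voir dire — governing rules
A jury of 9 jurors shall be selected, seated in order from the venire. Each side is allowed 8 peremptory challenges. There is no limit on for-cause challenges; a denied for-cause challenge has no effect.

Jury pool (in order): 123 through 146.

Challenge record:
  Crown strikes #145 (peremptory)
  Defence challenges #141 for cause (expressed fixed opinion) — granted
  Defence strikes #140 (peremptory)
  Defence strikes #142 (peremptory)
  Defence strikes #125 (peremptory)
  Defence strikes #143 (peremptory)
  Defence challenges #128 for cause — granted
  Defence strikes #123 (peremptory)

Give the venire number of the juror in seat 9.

134

Removed: #123, #125, #128, #140, #141, #142, #143, #145.
Seating in order: seats 1–9 → #124, #126, #127, #129, #130, #131, #132, #133, #134.
So seat 9 is #134.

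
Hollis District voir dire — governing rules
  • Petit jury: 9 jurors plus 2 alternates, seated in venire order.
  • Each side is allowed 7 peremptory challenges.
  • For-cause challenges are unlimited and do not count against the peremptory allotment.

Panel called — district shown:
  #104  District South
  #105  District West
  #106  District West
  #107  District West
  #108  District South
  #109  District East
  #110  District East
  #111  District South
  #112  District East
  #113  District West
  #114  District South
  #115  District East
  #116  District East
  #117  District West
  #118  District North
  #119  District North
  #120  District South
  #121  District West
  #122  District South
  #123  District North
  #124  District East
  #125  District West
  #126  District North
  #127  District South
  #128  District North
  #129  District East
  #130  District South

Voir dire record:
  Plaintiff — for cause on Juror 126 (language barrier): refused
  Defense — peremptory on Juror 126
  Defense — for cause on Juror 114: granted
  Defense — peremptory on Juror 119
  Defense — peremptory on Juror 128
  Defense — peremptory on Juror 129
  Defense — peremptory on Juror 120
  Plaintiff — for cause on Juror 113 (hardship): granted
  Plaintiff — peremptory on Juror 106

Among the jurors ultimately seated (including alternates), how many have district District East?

Removed: #106, #113, #114, #119, #120, #126, #128, #129.
Seated (11 incl. alternates): #104, #105, #107, #108, #109, #110, #111, #112, #115, #116, #117.
Of those, in District East: #109, #110, #112, #115, #116 → 5.

5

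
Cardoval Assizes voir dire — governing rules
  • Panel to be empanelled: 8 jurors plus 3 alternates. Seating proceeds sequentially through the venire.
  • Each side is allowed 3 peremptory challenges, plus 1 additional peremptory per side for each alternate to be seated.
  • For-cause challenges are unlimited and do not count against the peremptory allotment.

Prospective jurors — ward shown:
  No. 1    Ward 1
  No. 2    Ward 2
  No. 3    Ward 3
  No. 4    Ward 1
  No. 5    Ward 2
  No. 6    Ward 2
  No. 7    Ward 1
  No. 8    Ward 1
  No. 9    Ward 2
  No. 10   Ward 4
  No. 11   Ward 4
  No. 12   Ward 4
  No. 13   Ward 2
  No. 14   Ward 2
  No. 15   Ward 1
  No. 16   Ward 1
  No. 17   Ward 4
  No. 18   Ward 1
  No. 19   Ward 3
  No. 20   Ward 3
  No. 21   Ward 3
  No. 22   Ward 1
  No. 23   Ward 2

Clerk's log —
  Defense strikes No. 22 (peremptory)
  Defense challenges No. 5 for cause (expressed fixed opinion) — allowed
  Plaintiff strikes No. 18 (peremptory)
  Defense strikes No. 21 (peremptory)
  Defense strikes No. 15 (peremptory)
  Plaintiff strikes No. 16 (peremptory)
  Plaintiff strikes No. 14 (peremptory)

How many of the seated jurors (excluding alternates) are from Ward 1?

4

Removed: #5, #14, #15, #16, #18, #21, #22.
Seated jurors 1–8: #1, #2, #3, #4, #6, #7, #8, #9 (alternates #10, #11, #12 not counted).
Of those, in Ward 1: #1, #4, #7, #8 → 4.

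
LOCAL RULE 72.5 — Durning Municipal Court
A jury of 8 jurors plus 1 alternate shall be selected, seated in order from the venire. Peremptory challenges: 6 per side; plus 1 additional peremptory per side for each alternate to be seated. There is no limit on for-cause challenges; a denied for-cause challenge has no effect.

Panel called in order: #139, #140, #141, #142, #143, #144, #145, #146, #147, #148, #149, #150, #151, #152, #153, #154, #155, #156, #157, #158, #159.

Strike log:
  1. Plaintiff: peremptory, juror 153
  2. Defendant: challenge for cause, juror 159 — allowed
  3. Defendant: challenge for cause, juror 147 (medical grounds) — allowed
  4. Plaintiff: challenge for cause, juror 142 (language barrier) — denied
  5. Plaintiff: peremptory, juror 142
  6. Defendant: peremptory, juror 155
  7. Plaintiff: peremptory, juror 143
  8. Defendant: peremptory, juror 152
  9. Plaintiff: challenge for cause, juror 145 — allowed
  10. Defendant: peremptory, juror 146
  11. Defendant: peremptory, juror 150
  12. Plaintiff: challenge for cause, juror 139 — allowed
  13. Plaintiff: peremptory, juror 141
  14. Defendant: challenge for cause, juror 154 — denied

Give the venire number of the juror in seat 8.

Removed: #139, #141, #142, #143, #145, #146, #147, #150, #152, #153, #155, #159. (#154 stays — for-cause denied.)
Seating in order: seats 1–8 → #140, #144, #148, #149, #151, #154, #156, #157; alternates → #158.
So seat 8 is #157.

157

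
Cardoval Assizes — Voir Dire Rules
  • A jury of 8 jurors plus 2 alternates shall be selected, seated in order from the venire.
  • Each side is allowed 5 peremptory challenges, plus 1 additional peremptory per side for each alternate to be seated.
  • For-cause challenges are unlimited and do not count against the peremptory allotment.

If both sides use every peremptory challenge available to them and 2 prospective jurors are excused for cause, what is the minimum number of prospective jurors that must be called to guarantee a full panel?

Seats to fill: 8 + 2 alternates = 10.
Peremptories: 5 + 1×2 = 7 per side × 2 sides = 14.
For-cause removals: 2.
Minimum venire: 10 + 14 + 2 = 26.

26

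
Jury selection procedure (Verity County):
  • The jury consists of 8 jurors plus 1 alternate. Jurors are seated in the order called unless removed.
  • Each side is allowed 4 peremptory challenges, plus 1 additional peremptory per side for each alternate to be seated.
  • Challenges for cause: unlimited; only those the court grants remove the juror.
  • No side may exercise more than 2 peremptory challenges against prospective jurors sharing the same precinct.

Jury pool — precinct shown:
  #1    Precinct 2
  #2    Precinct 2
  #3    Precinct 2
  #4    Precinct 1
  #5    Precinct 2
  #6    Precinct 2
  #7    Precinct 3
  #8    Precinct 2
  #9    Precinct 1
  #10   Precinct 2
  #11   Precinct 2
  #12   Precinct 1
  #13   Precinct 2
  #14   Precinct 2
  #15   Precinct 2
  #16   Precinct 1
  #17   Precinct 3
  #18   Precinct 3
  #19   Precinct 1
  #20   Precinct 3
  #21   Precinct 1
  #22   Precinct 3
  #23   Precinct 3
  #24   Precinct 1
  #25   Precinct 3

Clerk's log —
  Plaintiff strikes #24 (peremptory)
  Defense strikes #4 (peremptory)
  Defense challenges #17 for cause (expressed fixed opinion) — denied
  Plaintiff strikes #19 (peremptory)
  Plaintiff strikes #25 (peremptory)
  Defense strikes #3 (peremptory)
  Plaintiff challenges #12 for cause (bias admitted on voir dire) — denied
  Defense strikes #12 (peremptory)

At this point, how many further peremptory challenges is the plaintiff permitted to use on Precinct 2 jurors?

Plaintiff peremptories so far: #24, #19, #25 — 3 of 5 used, 2 left overall.
Against Precinct 2: none yet — per-precinct cap 2 leaves 2.
Binding limit: min(2, 2) = 2.

2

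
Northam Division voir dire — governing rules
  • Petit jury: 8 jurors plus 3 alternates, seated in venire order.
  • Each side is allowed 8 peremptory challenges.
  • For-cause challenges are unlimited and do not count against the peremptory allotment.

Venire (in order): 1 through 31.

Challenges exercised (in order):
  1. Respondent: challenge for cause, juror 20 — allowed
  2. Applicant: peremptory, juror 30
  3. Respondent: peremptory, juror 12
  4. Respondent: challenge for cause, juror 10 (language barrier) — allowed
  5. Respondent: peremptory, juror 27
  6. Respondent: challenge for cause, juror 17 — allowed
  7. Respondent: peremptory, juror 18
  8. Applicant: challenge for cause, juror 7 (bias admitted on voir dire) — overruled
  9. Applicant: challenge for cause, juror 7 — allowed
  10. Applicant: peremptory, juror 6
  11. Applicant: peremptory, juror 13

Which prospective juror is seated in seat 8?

11

Removed: #6, #7, #10, #12, #13, #17, #18, #20, #27, #30.
Seating in order: seats 1–8 → #1, #2, #3, #4, #5, #8, #9, #11; alternates → #14, #15, #16.
So seat 8 is #11.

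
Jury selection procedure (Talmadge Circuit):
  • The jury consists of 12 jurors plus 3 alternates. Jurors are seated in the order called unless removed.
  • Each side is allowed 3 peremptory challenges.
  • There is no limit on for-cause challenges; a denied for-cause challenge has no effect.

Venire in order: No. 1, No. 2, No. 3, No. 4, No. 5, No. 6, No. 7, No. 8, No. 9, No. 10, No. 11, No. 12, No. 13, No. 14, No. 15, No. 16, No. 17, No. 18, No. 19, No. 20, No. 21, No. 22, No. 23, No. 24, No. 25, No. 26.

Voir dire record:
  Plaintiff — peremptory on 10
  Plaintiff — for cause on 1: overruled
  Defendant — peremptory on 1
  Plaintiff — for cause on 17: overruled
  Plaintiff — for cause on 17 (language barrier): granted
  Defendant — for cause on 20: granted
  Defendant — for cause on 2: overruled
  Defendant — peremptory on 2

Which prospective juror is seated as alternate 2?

18

Removed: #1, #2, #10, #17, #20.
Seating in order: seats 1–12 → #3, #4, #5, #6, #7, #8, #9, #11, #12, #13, #14, #15; alternates → #16, #18, #19.
So alternate 2 is #18.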